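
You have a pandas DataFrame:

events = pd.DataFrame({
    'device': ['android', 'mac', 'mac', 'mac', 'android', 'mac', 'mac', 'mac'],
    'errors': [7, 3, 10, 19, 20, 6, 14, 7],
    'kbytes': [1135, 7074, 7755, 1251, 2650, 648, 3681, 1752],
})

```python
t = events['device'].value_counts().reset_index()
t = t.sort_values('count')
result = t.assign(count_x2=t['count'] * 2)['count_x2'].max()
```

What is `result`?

12

value_counts of device:
device
mac        6
android    2
Name: count, dtype: int64
reset_index():
    device  count
0      mac      6
1  android      2
sort by count:
    device  count
1  android      2
0      mac      6
add column count_x2 = t['count'] * 2:
    device  count  count_x2
1  android      2         4
0      mac      6        12
Then the max of column 'count_x2': 12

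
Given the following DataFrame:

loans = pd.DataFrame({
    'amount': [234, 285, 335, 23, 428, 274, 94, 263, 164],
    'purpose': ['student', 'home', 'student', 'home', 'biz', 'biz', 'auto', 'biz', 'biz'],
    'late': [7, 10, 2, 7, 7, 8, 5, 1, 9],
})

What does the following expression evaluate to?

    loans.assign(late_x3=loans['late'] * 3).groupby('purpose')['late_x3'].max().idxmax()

add column late_x3 = loans['late'] * 3:
   amount  purpose  late  late_x3
0     234  student     7       21
1     285     home    10       30
2     335  student     2        6
3      23     home     7       21
4     428      biz     7       21
5     274      biz     8       24
6      94     auto     5       15
7     263      biz     1        3
8     164      biz     9       27
group by purpose, max of late_x3:
purpose
auto       15
biz        27
home       30
student    21
Name: late_x3, dtype: int64

home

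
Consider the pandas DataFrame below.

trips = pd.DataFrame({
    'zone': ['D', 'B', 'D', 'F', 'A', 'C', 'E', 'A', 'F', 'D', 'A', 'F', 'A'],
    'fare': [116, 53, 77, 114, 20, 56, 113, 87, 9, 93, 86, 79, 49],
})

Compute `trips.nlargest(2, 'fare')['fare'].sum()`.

take 2 rows with largest fare:
  zone  fare
0    D   116
3    F   114
So sum() = 230.

230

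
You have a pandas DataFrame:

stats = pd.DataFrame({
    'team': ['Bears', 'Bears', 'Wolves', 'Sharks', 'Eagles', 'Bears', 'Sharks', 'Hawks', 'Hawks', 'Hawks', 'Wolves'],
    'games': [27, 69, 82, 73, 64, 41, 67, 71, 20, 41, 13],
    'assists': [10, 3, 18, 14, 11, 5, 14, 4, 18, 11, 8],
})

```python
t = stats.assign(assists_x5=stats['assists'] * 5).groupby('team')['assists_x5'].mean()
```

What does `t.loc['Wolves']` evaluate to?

65.0

add column assists_x5 = stats['assists'] * 5:
      team  games  assists  assists_x5
0    Bears     27       10          50
1    Bears     69        3          15
2   Wolves     82       18          90
3   Sharks     73       14          70
4   Eagles     64       11          55
5    Bears     41        5          25
6   Sharks     67       14          70
7    Hawks     71        4          20
8    Hawks     20       18          90
9    Hawks     41       11          55
10  Wolves     13        8          40
group by team, mean of assists_x5:
team
Bears     30.0
Eagles    55.0
Hawks     55.0
Sharks    70.0
Wolves    65.0
Name: assists_x5, dtype: float64
Reading off the value at index 'Wolves', we get 65.0.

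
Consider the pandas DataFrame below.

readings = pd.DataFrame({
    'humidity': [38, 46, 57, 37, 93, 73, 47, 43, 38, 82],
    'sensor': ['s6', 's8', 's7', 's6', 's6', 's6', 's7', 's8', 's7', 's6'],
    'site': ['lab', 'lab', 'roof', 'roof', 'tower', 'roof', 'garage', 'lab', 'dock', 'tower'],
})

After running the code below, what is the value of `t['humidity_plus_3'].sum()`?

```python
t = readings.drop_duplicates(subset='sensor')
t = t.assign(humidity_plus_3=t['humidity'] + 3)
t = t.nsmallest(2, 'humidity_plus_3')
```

90

drop duplicate sensor (keep=first):
   humidity sensor  site
0        38     s6   lab
1        46     s8   lab
2        57     s7  roof
add column humidity_plus_3 = t['humidity'] + 3:
   humidity sensor  site  humidity_plus_3
0        38     s6   lab               41
1        46     s8   lab               49
2        57     s7  roof               60
take 2 rows with smallest humidity_plus_3:
   humidity sensor site  humidity_plus_3
0        38     s6  lab               41
1        46     s8  lab               49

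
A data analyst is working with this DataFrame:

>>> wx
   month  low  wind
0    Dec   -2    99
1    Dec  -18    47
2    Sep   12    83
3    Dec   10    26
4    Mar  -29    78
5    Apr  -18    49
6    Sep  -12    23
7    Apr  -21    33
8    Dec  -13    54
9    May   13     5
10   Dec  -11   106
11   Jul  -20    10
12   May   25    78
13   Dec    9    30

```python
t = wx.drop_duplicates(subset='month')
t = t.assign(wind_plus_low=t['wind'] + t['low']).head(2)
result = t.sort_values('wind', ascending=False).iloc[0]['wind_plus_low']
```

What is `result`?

drop duplicate month (keep=first):
   month  low  wind
0    Dec   -2    99
2    Sep   12    83
4    Mar  -29    78
5    Apr  -18    49
9    May   13     5
11   Jul  -20    10
add column wind_plus_low = t['wind'] + t['low']:
   month  low  wind  wind_plus_low
0    Dec   -2    99             97
2    Sep   12    83             95
4    Mar  -29    78             49
5    Apr  -18    49             31
9    May   13     5             18
11   Jul  -20    10            -10
take first 2 rows:
  month  low  wind  wind_plus_low
0   Dec   -2    99             97
2   Sep   12    83             95
sort by wind descending:
  month  low  wind  wind_plus_low
0   Dec   -2    99             97
2   Sep   12    83             95
Then the value at position 0, column 'wind_plus_low': 97

97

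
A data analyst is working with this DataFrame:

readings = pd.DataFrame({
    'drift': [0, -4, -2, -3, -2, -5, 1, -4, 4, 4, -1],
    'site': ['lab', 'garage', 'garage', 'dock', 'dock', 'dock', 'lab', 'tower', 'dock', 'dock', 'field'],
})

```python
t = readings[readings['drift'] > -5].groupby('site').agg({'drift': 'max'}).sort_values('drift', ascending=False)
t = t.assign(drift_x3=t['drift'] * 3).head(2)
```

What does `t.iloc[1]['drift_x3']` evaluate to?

filter rows where drift > -5:
    drift    site
0       0     lab
1      -4  garage
2      -2  garage
3      -3    dock
4      -2    dock
6       1     lab
7      -4   tower
8       4    dock
9       4    dock
10     -1   field
group by site, max of drift:
        drift
site         
dock        4
field      -1
garage     -2
lab         1
tower      -4
sort by drift descending:
        drift
site         
dock        4
lab         1
field      -1
garage     -2
tower      -4
add column drift_x3 = t['drift'] * 3:
        drift  drift_x3
site                   
dock        4        12
lab         1         3
field      -1        -3
garage     -2        -6
tower      -4       -12
take first 2 rows:
      drift  drift_x3
site                 
dock      4        12
lab       1         3

3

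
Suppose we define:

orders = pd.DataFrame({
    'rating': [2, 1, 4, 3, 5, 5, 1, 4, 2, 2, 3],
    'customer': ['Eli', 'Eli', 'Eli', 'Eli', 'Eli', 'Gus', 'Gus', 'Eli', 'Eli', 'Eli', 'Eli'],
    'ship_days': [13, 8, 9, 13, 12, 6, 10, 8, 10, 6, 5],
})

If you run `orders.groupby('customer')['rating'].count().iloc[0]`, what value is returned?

9

group by customer, count of rating:
customer
Eli    9
Gus    2
Name: rating, dtype: int64
Then the value at position 0: 9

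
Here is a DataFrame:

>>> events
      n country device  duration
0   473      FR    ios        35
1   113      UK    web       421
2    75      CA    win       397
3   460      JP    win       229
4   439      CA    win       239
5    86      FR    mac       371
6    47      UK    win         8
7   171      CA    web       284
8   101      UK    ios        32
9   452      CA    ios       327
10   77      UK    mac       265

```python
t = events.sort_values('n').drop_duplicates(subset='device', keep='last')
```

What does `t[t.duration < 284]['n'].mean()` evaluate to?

sort by n:
      n country device  duration
6    47      UK    win         8
2    75      CA    win       397
10   77      UK    mac       265
5    86      FR    mac       371
8   101      UK    ios        32
1   113      UK    web       421
7   171      CA    web       284
4   439      CA    win       239
9   452      CA    ios       327
3   460      JP    win       229
0   473      FR    ios        35
drop duplicate device (keep=last):
     n country device  duration
5   86      FR    mac       371
7  171      CA    web       284
3  460      JP    win       229
0  473      FR    ios        35
filter rows where duration < 284:
     n country device  duration
3  460      JP    win       229
0  473      FR    ios        35

466.5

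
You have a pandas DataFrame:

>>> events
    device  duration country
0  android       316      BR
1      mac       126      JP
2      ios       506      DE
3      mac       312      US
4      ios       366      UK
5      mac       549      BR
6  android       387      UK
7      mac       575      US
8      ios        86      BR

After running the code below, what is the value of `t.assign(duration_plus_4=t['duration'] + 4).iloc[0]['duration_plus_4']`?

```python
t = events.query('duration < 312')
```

130

filter rows where duration < 312:
  device  duration country
1    mac       126      JP
8    ios        86      BR
add column duration_plus_4 = t['duration'] + 4:
  device  duration country  duration_plus_4
1    mac       126      JP              130
8    ios        86      BR               90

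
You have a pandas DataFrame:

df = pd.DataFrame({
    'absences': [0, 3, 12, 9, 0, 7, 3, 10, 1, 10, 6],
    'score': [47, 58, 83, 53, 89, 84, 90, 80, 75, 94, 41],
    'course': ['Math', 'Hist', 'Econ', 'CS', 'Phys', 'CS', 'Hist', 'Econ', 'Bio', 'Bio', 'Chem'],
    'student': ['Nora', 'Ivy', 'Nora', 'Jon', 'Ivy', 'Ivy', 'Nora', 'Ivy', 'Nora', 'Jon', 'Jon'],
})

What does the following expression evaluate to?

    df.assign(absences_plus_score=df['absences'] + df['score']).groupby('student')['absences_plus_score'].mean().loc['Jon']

71.0

add column absences_plus_score = df['absences'] + df['score']:
    absences  score course student  absences_plus_score
0          0     47   Math    Nora                   47
1          3     58   Hist     Ivy                   61
2         12     83   Econ    Nora                   95
3          9     53     CS     Jon                   62
4          0     89   Phys     Ivy                   89
5          7     84     CS     Ivy                   91
6          3     90   Hist    Nora                   93
7         10     80   Econ     Ivy                   90
8          1     75    Bio    Nora                   76
9         10     94    Bio     Jon                  104
10         6     41   Chem     Jon                   47
group by student, mean of absences_plus_score:
student
Ivy     82.75
Jon     71.00
Nora    77.75
Name: absences_plus_score, dtype: float64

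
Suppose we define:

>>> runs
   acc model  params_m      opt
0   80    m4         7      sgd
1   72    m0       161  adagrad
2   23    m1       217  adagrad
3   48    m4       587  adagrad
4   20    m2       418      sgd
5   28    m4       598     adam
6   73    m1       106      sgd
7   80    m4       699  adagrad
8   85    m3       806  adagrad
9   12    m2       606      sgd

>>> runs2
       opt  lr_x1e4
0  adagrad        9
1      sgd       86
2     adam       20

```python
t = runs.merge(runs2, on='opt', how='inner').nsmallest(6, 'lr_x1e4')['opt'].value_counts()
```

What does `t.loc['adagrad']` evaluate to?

5

merge on 'opt' (how='inner') → 10 rows:
   acc model  params_m      opt  lr_x1e4
0   80    m4         7      sgd       86
1   72    m0       161  adagrad        9
2   23    m1       217  adagrad        9
3   48    m4       587  adagrad        9
4   20    m2       418      sgd       86
5   28    m4       598     adam       20
6   73    m1       106      sgd       86
7   80    m4       699  adagrad        9
8   85    m3       806  adagrad        9
9   12    m2       606      sgd       86
take 6 rows with smallest lr_x1e4:
   acc model  params_m      opt  lr_x1e4
1   72    m0       161  adagrad        9
2   23    m1       217  adagrad        9
3   48    m4       587  adagrad        9
7   80    m4       699  adagrad        9
8   85    m3       806  adagrad        9
5   28    m4       598     adam       20
value_counts of opt:
opt
adagrad    5
adam       1
Name: count, dtype: int64
Then the value at index 'adagrad': 5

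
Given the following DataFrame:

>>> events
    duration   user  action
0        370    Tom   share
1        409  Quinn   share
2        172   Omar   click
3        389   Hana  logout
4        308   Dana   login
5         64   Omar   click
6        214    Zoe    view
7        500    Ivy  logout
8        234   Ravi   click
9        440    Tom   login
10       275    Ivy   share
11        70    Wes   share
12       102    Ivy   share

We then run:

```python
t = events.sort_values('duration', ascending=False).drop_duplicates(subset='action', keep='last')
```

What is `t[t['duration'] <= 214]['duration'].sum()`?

348

sort by duration descending:
    duration   user  action
7        500    Ivy  logout
9        440    Tom   login
1        409  Quinn   share
3        389   Hana  logout
0        370    Tom   share
4        308   Dana   login
10       275    Ivy   share
8        234   Ravi   click
6        214    Zoe    view
2        172   Omar   click
12       102    Ivy   share
11        70    Wes   share
5         64   Omar   click
drop duplicate action (keep=last):
    duration  user  action
3        389  Hana  logout
4        308  Dana   login
6        214   Zoe    view
11        70   Wes   share
5         64  Omar   click
filter rows where duration <= 214:
    duration  user action
6        214   Zoe   view
11        70   Wes  share
5         64  Omar  click
The sum of column 'duration' is 348.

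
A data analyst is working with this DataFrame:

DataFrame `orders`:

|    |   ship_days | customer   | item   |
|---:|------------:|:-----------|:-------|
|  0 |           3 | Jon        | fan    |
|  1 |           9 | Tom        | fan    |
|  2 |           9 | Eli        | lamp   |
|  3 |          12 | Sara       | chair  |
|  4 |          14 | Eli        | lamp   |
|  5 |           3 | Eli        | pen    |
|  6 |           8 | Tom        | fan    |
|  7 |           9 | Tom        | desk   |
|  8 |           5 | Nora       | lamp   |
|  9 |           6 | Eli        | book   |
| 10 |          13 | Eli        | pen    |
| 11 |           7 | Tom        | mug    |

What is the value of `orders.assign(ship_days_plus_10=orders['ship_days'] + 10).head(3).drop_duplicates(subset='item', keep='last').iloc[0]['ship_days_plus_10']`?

19

add column ship_days_plus_10 = orders['ship_days'] + 10:
    ship_days customer   item  ship_days_plus_10
0           3      Jon    fan                 13
1           9      Tom    fan                 19
2           9      Eli   lamp                 19
3          12     Sara  chair                 22
4          14      Eli   lamp                 24
5           3      Eli    pen                 13
6           8      Tom    fan                 18
7           9      Tom   desk                 19
8           5     Nora   lamp                 15
9           6      Eli   book                 16
10         13      Eli    pen                 23
11          7      Tom    mug                 17
take first 3 rows:
   ship_days customer  item  ship_days_plus_10
0          3      Jon   fan                 13
1          9      Tom   fan                 19
2          9      Eli  lamp                 19
drop duplicate item (keep=last):
   ship_days customer  item  ship_days_plus_10
1          9      Tom   fan                 19
2          9      Eli  lamp                 19
Hence 19.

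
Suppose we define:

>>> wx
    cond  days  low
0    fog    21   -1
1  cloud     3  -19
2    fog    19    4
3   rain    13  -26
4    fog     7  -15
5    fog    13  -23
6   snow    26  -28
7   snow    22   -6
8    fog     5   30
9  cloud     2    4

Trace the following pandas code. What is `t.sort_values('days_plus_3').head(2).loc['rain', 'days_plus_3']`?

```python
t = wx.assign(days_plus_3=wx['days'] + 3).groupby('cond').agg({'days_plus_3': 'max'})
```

add column days_plus_3 = wx['days'] + 3:
    cond  days  low  days_plus_3
0    fog    21   -1           24
1  cloud     3  -19            6
2    fog    19    4           22
3   rain    13  -26           16
4    fog     7  -15           10
5    fog    13  -23           16
6   snow    26  -28           29
7   snow    22   -6           25
8    fog     5   30            8
9  cloud     2    4            5
group by cond, max of days_plus_3:
       days_plus_3
cond              
cloud            6
fog             24
rain            16
snow            29
sort by days_plus_3:
       days_plus_3
cond              
cloud            6
rain            16
fog             24
snow            29
take first 2 rows:
       days_plus_3
cond              
cloud            6
rain            16
The value at row 'rain', column 'days_plus_3' is 16.

16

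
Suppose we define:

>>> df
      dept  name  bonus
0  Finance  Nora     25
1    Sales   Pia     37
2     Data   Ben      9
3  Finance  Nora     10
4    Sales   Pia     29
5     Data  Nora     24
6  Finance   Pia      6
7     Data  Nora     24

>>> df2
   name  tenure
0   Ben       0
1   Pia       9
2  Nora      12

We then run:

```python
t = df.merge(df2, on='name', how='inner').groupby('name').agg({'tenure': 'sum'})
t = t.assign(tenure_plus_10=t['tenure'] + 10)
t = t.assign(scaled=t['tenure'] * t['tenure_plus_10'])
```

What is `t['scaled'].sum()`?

merge on 'name' (how='inner') → 8 rows:
      dept  name  bonus  tenure
0  Finance  Nora     25      12
1    Sales   Pia     37       9
2     Data   Ben      9       0
3  Finance  Nora     10      12
4    Sales   Pia     29       9
5     Data  Nora     24      12
6  Finance   Pia      6       9
7     Data  Nora     24      12
group by name, sum of tenure:
      tenure
name        
Ben        0
Nora      48
Pia       27
add column tenure_plus_10 = t['tenure'] + 10:
      tenure  tenure_plus_10
name                        
Ben        0              10
Nora      48              58
Pia       27              37
add column scaled = t['tenure'] * t['tenure_plus_10']:
      tenure  tenure_plus_10  scaled
name                                
Ben        0              10       0
Nora      48              58    2784
Pia       27              37     999
Then the sum of column 'scaled': 3783

3783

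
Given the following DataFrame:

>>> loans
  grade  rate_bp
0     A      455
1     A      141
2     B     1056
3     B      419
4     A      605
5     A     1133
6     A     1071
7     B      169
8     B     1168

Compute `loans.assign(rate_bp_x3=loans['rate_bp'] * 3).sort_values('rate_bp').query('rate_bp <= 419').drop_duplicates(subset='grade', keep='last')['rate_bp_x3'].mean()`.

add column rate_bp_x3 = loans['rate_bp'] * 3:
  grade  rate_bp  rate_bp_x3
0     A      455        1365
1     A      141         423
2     B     1056        3168
3     B      419        1257
4     A      605        1815
5     A     1133        3399
6     A     1071        3213
7     B      169         507
8     B     1168        3504
sort by rate_bp:
  grade  rate_bp  rate_bp_x3
1     A      141         423
7     B      169         507
3     B      419        1257
0     A      455        1365
4     A      605        1815
2     B     1056        3168
6     A     1071        3213
5     A     1133        3399
8     B     1168        3504
filter rows where rate_bp <= 419:
  grade  rate_bp  rate_bp_x3
1     A      141         423
7     B      169         507
3     B      419        1257
drop duplicate grade (keep=last):
  grade  rate_bp  rate_bp_x3
1     A      141         423
3     B      419        1257
So mean() = 840.0.

840.0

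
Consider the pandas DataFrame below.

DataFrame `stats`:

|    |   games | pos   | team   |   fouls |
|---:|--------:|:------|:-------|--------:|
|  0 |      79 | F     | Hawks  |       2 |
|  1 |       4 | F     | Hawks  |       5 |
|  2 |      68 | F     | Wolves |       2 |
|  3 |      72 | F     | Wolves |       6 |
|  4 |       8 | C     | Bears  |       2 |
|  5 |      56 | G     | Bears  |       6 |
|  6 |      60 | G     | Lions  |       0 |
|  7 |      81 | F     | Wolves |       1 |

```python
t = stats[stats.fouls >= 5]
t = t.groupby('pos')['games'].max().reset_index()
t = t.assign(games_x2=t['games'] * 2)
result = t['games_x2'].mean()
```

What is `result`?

filter rows where fouls >= 5:
   games pos    team  fouls
1      4   F   Hawks      5
3     72   F  Wolves      6
5     56   G   Bears      6
group by pos, max of games:
pos
F    72
G    56
Name: games, dtype: int64
reset_index():
  pos  games
0   F     72
1   G     56
add column games_x2 = t['games'] * 2:
  pos  games  games_x2
0   F     72       144
1   G     56       112
So mean() = 128.0.

128.0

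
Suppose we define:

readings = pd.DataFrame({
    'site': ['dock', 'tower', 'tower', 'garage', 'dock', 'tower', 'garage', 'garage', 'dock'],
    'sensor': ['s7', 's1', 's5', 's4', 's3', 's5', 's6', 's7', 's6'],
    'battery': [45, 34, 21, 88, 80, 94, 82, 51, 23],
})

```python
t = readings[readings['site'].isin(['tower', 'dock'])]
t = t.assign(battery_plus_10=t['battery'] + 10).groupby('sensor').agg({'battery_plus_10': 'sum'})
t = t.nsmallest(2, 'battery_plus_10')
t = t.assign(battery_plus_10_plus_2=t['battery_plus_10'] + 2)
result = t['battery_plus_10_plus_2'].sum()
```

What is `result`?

81

filter rows where site in ['tower', 'dock']:
    site sensor  battery
0   dock     s7       45
1  tower     s1       34
2  tower     s5       21
4   dock     s3       80
5  tower     s5       94
8   dock     s6       23
add column battery_plus_10 = t['battery'] + 10:
    site sensor  battery  battery_plus_10
0   dock     s7       45               55
1  tower     s1       34               44
2  tower     s5       21               31
4   dock     s3       80               90
5  tower     s5       94              104
8   dock     s6       23               33
group by sensor, sum of battery_plus_10:
        battery_plus_10
sensor                 
s1                   44
s3                   90
s5                  135
s6                   33
s7                   55
take 2 rows with smallest battery_plus_10:
        battery_plus_10
sensor                 
s6                   33
s1                   44
add column battery_plus_10_plus_2 = t['battery_plus_10'] + 2:
        battery_plus_10  battery_plus_10_plus_2
sensor                                         
s6                   33                      35
s1                   44                      46
The sum of column 'battery_plus_10_plus_2' is 81.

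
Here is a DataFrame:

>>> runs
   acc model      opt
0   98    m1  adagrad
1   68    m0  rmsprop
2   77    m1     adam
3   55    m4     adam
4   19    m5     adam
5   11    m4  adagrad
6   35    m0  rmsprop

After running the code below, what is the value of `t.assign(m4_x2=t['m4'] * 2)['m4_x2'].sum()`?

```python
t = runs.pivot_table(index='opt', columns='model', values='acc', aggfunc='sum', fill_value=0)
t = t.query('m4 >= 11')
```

132

pivot: rows=opt, cols=model, sum(acc):
model     m0  m1  m4  m5
opt                     
adagrad    0  98  11   0
adam       0  77  55  19
rmsprop  103   0   0   0
filter rows where m4 >= 11:
model    m0  m1  m4  m5
opt                    
adagrad   0  98  11   0
adam      0  77  55  19
add column m4_x2 = t['m4'] * 2:
model    m0  m1  m4  m5  m4_x2
opt                           
adagrad   0  98  11   0     22
adam      0  77  55  19    110
Then the sum of column 'm4_x2': 132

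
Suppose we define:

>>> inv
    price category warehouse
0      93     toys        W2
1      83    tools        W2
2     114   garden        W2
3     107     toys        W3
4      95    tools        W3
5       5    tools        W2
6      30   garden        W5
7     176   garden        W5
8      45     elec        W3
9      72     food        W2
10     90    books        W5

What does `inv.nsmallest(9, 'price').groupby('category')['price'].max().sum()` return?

take 9 rows with smallest price:
    price category warehouse
5       5    tools        W2
6      30   garden        W5
8      45     elec        W3
9      72     food        W2
1      83    tools        W2
10     90    books        W5
0      93     toys        W2
4      95    tools        W3
3     107     toys        W3
group by category, max of price:
category
books      90
elec       45
food       72
garden     30
tools      95
toys      107
Name: price, dtype: int64
Hence 439.

439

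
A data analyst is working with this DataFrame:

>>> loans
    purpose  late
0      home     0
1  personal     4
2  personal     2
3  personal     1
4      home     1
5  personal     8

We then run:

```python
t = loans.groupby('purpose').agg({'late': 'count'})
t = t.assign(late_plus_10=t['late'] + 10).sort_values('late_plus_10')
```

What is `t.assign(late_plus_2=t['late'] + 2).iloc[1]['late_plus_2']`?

group by purpose, count of late:
          late
purpose       
home         2
personal     4
add column late_plus_10 = t['late'] + 10:
          late  late_plus_10
purpose                     
home         2            12
personal     4            14
sort by late_plus_10:
          late  late_plus_10
purpose                     
home         2            12
personal     4            14
add column late_plus_2 = t['late'] + 2:
          late  late_plus_10  late_plus_2
purpose                                  
home         2            12            4
personal     4            14            6
So iloc[1]['late_plus_2'] = 6.

6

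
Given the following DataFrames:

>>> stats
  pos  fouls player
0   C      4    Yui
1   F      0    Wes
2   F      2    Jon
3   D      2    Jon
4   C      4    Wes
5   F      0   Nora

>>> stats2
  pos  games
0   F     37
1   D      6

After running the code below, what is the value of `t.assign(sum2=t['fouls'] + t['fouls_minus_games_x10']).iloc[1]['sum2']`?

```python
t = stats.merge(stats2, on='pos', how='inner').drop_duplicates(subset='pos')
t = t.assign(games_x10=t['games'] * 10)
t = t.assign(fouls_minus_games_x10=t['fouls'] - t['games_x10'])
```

-56

merge on 'pos' (how='inner') → 4 rows:
  pos  fouls player  games
0   F      0    Wes     37
1   F      2    Jon     37
2   D      2    Jon      6
3   F      0   Nora     37
drop duplicate pos (keep=first):
  pos  fouls player  games
0   F      0    Wes     37
2   D      2    Jon      6
add column games_x10 = t['games'] * 10:
  pos  fouls player  games  games_x10
0   F      0    Wes     37        370
2   D      2    Jon      6         60
add column fouls_minus_games_x10 = t['fouls'] - t['games_x10']:
  pos  fouls player  games  games_x10  fouls_minus_games_x10
0   F      0    Wes     37        370                   -370
2   D      2    Jon      6         60                    -58
add column sum2 = t['fouls'] + t['fouls_minus_games_x10']:
  pos  fouls player  games  games_x10  fouls_minus_games_x10  sum2
0   F      0    Wes     37        370                   -370  -370
2   D      2    Jon      6         60                    -58   -56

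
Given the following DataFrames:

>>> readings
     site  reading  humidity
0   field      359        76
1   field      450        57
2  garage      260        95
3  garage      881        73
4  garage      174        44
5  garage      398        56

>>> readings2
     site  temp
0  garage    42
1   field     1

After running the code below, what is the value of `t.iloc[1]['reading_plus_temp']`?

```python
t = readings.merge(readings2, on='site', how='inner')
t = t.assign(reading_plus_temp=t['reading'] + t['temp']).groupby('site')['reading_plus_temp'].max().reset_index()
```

merge on 'site' (how='inner') → 6 rows:
     site  reading  humidity  temp
0   field      359        76     1
1   field      450        57     1
2  garage      260        95    42
3  garage      881        73    42
4  garage      174        44    42
5  garage      398        56    42
add column reading_plus_temp = t['reading'] + t['temp']:
     site  reading  humidity  temp  reading_plus_temp
0   field      359        76     1                360
1   field      450        57     1                451
2  garage      260        95    42                302
3  garage      881        73    42                923
4  garage      174        44    42                216
5  garage      398        56    42                440
group by site, max of reading_plus_temp:
site
field     451
garage    923
Name: reading_plus_temp, dtype: int64
reset_index():
     site  reading_plus_temp
0   field                451
1  garage                923
value at position 1, column 'reading_plus_temp' → 923

923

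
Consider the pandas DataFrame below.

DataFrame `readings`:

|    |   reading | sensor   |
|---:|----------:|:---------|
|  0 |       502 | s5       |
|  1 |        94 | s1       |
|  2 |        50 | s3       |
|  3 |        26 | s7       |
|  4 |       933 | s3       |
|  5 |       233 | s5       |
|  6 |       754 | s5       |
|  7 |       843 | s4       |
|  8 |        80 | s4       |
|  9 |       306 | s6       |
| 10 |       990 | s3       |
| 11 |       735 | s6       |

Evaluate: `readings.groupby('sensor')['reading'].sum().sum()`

5546

group by sensor, sum of reading:
sensor
s1      94
s3    1973
s4     923
s5    1489
s6    1041
s7      26
Name: reading, dtype: int64
Then the sum of the resulting series: 5546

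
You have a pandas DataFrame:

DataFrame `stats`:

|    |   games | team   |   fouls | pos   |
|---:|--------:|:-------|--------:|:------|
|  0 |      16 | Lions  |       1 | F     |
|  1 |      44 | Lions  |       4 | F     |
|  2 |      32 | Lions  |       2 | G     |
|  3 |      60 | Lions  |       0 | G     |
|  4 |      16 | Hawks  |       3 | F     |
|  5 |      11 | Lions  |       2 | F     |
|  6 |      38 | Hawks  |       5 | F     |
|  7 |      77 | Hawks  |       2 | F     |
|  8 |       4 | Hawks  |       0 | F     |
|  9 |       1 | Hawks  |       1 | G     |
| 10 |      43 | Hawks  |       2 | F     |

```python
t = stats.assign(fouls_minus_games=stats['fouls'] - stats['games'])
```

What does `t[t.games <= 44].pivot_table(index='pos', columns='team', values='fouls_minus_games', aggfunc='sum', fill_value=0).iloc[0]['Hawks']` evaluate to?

-91

add column fouls_minus_games = stats['fouls'] - stats['games']:
    games   team  fouls pos  fouls_minus_games
0      16  Lions      1   F                -15
1      44  Lions      4   F                -40
2      32  Lions      2   G                -30
3      60  Lions      0   G                -60
4      16  Hawks      3   F                -13
5      11  Lions      2   F                 -9
6      38  Hawks      5   F                -33
7      77  Hawks      2   F                -75
8       4  Hawks      0   F                 -4
9       1  Hawks      1   G                  0
10     43  Hawks      2   F                -41
filter rows where games <= 44:
    games   team  fouls pos  fouls_minus_games
0      16  Lions      1   F                -15
1      44  Lions      4   F                -40
2      32  Lions      2   G                -30
4      16  Hawks      3   F                -13
5      11  Lions      2   F                 -9
6      38  Hawks      5   F                -33
8       4  Hawks      0   F                 -4
9       1  Hawks      1   G                  0
10     43  Hawks      2   F                -41
pivot: rows=pos, cols=team, sum(fouls_minus_games):
team  Hawks  Lions
pos               
F       -91    -64
G         0    -30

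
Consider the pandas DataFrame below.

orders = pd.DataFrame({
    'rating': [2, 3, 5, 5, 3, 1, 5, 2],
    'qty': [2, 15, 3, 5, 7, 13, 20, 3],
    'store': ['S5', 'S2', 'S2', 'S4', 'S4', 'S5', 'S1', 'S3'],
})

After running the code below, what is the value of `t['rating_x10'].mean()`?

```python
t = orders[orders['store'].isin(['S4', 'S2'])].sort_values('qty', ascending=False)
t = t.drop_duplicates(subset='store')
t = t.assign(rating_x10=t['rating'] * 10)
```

30.0

filter rows where store in ['S4', 'S2']:
   rating  qty store
1       3   15    S2
2       5    3    S2
3       5    5    S4
4       3    7    S4
sort by qty descending:
   rating  qty store
1       3   15    S2
4       3    7    S4
3       5    5    S4
2       5    3    S2
drop duplicate store (keep=first):
   rating  qty store
1       3   15    S2
4       3    7    S4
add column rating_x10 = t['rating'] * 10:
   rating  qty store  rating_x10
1       3   15    S2          30
4       3    7    S4          30
The mean of column 'rating_x10' is 30.0.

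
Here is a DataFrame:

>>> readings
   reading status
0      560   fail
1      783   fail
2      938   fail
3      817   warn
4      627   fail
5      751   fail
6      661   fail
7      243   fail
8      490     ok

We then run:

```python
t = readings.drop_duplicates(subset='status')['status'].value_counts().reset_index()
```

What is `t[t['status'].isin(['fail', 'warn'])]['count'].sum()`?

2

drop duplicate status (keep=first):
   reading status
0      560   fail
3      817   warn
8      490     ok
value_counts of status:
status
fail    1
warn    1
ok      1
Name: count, dtype: int64
reset_index():
  status  count
0   fail      1
1   warn      1
2     ok      1
filter rows where status in ['fail', 'warn']:
  status  count
0   fail      1
1   warn      1
Taking the sum of column 'count' gives 2.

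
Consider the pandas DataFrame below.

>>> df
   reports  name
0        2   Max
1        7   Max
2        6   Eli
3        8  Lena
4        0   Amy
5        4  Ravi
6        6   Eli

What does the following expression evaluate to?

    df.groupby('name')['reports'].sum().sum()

group by name, sum of reports:
name
Amy      0
Eli     12
Lena     8
Max      9
Ravi     4
Name: reports, dtype: int64
Finally, sum of the resulting series = 33.

33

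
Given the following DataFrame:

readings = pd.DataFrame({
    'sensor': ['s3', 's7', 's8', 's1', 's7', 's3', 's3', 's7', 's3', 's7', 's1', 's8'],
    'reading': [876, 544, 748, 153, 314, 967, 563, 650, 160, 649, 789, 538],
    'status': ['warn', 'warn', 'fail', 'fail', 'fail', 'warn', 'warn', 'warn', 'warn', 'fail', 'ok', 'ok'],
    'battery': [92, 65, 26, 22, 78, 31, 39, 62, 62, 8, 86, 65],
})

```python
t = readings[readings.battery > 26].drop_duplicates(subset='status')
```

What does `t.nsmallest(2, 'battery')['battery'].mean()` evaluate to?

filter rows where battery > 26:
   sensor  reading status  battery
0      s3      876   warn       92
1      s7      544   warn       65
4      s7      314   fail       78
5      s3      967   warn       31
6      s3      563   warn       39
7      s7      650   warn       62
8      s3      160   warn       62
10     s1      789     ok       86
11     s8      538     ok       65
drop duplicate status (keep=first):
   sensor  reading status  battery
0      s3      876   warn       92
4      s7      314   fail       78
10     s1      789     ok       86
take 2 rows with smallest battery:
   sensor  reading status  battery
4      s7      314   fail       78
10     s1      789     ok       86
Reading off the mean of column 'battery', we get 82.0.

82.0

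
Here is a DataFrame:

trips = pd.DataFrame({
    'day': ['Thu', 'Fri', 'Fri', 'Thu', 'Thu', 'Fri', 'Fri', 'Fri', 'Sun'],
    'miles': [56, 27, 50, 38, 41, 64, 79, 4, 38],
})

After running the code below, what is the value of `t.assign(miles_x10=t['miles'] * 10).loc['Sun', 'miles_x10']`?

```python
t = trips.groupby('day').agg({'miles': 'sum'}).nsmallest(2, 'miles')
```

380

group by day, sum of miles:
     miles
day       
Fri    224
Sun     38
Thu    135
take 2 rows with smallest miles:
     miles
day       
Sun     38
Thu    135
add column miles_x10 = t['miles'] * 10:
     miles  miles_x10
day                  
Sun     38        380
Thu    135       1350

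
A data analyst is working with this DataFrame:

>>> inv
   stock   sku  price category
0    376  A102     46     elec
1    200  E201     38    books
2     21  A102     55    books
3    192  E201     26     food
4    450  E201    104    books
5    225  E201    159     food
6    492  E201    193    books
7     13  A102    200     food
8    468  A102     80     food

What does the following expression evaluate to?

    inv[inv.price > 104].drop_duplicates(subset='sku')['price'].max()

200

filter rows where price > 104:
   stock   sku  price category
5    225  E201    159     food
6    492  E201    193    books
7     13  A102    200     food
drop duplicate sku (keep=first):
   stock   sku  price category
5    225  E201    159     food
7     13  A102    200     food
max of column 'price' → 200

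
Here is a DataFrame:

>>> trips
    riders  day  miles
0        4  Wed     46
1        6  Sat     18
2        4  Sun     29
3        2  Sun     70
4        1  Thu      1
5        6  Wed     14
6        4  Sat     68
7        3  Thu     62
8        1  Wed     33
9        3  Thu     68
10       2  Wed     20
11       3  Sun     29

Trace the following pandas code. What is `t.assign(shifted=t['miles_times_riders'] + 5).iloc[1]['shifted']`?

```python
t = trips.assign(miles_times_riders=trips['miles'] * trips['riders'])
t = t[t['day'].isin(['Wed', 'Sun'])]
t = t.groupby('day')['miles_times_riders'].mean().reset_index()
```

90.25

add column miles_times_riders = trips['miles'] * trips['riders']:
    riders  day  miles  miles_times_riders
0        4  Wed     46                 184
1        6  Sat     18                 108
2        4  Sun     29                 116
3        2  Sun     70                 140
4        1  Thu      1                   1
5        6  Wed     14                  84
6        4  Sat     68                 272
7        3  Thu     62                 186
8        1  Wed     33                  33
9        3  Thu     68                 204
10       2  Wed     20                  40
11       3  Sun     29                  87
filter rows where day in ['Wed', 'Sun']:
    riders  day  miles  miles_times_riders
0        4  Wed     46                 184
2        4  Sun     29                 116
3        2  Sun     70                 140
5        6  Wed     14                  84
8        1  Wed     33                  33
10       2  Wed     20                  40
11       3  Sun     29                  87
group by day, mean of miles_times_riders:
day
Sun    114.333333
Wed     85.250000
Name: miles_times_riders, dtype: float64
reset_index():
   day  miles_times_riders
0  Sun          114.333333
1  Wed           85.250000
add column shifted = t['miles_times_riders'] + 5:
   day  miles_times_riders     shifted
0  Sun          114.333333  119.333333
1  Wed           85.250000   90.250000
The value at position 1, column 'shifted' is 90.25.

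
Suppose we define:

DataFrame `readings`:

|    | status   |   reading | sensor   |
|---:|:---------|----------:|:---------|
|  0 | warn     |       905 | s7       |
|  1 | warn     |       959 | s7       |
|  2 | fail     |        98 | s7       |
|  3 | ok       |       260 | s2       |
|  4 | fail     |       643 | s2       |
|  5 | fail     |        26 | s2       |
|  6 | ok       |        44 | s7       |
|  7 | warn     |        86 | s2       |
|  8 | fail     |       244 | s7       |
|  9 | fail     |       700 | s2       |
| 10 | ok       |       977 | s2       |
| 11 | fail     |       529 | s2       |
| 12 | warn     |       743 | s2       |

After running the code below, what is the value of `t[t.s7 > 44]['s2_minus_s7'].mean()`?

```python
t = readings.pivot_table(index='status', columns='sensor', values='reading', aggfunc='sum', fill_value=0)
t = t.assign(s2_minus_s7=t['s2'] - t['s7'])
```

260.5

pivot: rows=status, cols=sensor, sum(reading):
sensor    s2    s7
status            
fail    1898   342
ok      1237    44
warn     829  1864
add column s2_minus_s7 = t['s2'] - t['s7']:
sensor    s2    s7  s2_minus_s7
status                         
fail    1898   342         1556
ok      1237    44         1193
warn     829  1864        -1035
filter rows where s7 > 44:
sensor    s2    s7  s2_minus_s7
status                         
fail    1898   342         1556
warn     829  1864        -1035
Hence 260.5.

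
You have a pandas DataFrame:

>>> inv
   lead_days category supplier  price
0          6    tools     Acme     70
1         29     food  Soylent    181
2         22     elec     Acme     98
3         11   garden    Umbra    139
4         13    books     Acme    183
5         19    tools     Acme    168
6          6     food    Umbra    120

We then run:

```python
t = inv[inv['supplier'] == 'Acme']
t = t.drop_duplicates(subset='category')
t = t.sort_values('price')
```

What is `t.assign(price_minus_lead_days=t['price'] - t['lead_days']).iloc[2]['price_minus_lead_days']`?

170

filter rows where supplier == 'Acme':
   lead_days category supplier  price
0          6    tools     Acme     70
2         22     elec     Acme     98
4         13    books     Acme    183
5         19    tools     Acme    168
drop duplicate category (keep=first):
   lead_days category supplier  price
0          6    tools     Acme     70
2         22     elec     Acme     98
4         13    books     Acme    183
sort by price:
   lead_days category supplier  price
0          6    tools     Acme     70
2         22     elec     Acme     98
4         13    books     Acme    183
add column price_minus_lead_days = t['price'] - t['lead_days']:
   lead_days category supplier  price  price_minus_lead_days
0          6    tools     Acme     70                     64
2         22     elec     Acme     98                     76
4         13    books     Acme    183                    170
value at position 2, column 'price_minus_lead_days' → 170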